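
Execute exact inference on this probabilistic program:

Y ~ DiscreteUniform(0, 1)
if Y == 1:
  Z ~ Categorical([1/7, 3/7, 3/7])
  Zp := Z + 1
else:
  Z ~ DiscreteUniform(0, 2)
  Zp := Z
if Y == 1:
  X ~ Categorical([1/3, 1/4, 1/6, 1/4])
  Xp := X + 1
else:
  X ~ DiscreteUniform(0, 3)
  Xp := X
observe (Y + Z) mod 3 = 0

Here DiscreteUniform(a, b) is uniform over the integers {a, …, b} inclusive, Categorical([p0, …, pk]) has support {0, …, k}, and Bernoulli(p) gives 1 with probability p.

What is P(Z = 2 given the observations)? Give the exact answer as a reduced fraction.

P(Z = 2 | obs) = 9/16

Enumerate traces; 8 have nonzero weight after conditioning:
  (Y=0, Z=0, X=0) weight 1/24
  (Y=0, Z=0, X=1) weight 1/24
  (Y=0, Z=0, X=2) weight 1/24
  (Y=0, Z=0, X=3) weight 1/24
  (Y=1, Z=2, X=0) weight 1/14
  (Y=1, Z=2, X=1) weight 3/56
  (Y=1, Z=2, X=2) weight 1/28
  (Y=1, Z=2, X=3) weight 3/56
Group by Z:
  weight(Z=0) = 1/6
  weight(Z=2) = 3/14
Total weight = 1/6 + 3/14 = 8/21
P(Z=0 | obs) = 1/6 / 8/21 = 7/16
P(Z=2 | obs) = 3/14 / 8/21 = 9/16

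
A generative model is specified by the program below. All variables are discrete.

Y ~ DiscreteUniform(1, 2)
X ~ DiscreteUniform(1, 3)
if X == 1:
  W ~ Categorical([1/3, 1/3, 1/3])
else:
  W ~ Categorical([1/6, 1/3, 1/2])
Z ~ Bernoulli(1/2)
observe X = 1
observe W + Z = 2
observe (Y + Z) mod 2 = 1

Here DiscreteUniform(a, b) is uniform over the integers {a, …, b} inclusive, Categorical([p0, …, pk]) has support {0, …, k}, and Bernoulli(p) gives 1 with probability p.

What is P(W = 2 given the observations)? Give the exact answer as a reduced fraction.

Enumerate traces; 2 have nonzero weight after conditioning:
  (Y=1, X=1, W=2, Z=0) weight 1/36
  (Y=2, X=1, W=1, Z=1) weight 1/36
Group by W:
  weight(W=1) = 1/36
  weight(W=2) = 1/36
Total weight = 1/36 + 1/36 = 1/18
P(W=1 | obs) = 1/36 / 1/18 = 1/2
P(W=2 | obs) = 1/36 / 1/18 = 1/2

P(W = 2 | obs) = 1/2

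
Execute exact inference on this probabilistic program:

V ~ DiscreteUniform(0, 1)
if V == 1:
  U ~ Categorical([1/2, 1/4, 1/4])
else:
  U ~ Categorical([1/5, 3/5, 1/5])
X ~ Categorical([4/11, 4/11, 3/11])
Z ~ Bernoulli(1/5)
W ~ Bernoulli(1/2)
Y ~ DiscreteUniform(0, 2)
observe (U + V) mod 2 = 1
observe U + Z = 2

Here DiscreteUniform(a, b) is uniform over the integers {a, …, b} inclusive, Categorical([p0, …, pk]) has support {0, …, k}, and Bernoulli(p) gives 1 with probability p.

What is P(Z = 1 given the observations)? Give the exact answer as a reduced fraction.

P(Z = 1 | obs) = 3/8

Enumerate traces; 36 have nonzero weight after conditioning:
  (V=0, U=1, X=0, Z=1, W=0, Y=0) weight 1/275
  (V=0, U=1, X=0, Z=1, W=0, Y=1) weight 1/275
  (V=0, U=1, X=0, Z=1, W=0, Y=2) weight 1/275
  (V=0, U=1, X=0, Z=1, W=1, Y=0) weight 1/275
  (V=0, U=1, X=0, Z=1, W=1, Y=1) weight 1/275
  (V=0, U=1, X=0, Z=1, W=1, Y=2) weight 1/275
  (V=0, U=1, X=1, Z=1, W=0, Y=0) weight 1/275
  (V=0, U=1, X=1, Z=1, W=0, Y=1) weight 1/275
  (V=1, U=2, X=0, Z=0, W=0, Y=0) weight 1/165
  … 27 more
Group by Z:
  weight(Z=0) = 1/10
  weight(Z=1) = 3/50
Total weight = 1/10 + 3/50 = 4/25
P(Z=0 | obs) = 1/10 / 4/25 = 5/8
P(Z=1 | obs) = 3/50 / 4/25 = 3/8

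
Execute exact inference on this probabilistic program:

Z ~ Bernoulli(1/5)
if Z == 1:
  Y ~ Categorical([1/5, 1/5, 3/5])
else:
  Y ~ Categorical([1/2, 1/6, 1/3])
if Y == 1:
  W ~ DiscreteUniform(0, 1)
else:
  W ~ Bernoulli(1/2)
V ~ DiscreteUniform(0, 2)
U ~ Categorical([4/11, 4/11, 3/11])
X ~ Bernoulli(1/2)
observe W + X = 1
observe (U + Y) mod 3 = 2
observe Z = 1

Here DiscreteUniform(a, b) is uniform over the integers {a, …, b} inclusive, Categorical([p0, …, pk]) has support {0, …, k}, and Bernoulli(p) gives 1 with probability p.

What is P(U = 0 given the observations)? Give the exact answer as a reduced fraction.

P(U = 0 | obs) = 12/19

Enumerate traces; 18 have nonzero weight after conditioning:
  (Z=1, Y=0, W=0, V=0, U=2, X=1) weight 1/1100
  (Z=1, Y=0, W=0, V=1, U=2, X=1) weight 1/1100
  (Z=1, Y=0, W=0, V=2, U=2, X=1) weight 1/1100
  (Z=1, Y=0, W=1, V=0, U=2, X=0) weight 1/1100
  (Z=1, Y=0, W=1, V=1, U=2, X=0) weight 1/1100
  (Z=1, Y=0, W=1, V=2, U=2, X=0) weight 1/1100
  (Z=1, Y=1, W=0, V=0, U=1, X=1) weight 1/825
  (Z=1, Y=1, W=0, V=1, U=1, X=1) weight 1/825
  (Z=1, Y=2, W=0, V=0, U=0, X=1) weight 1/275
  … 9 more
Group by U:
  weight(U=0) = 6/275
  weight(U=1) = 2/275
  weight(U=2) = 3/550
Total weight = 6/275 + 2/275 + 3/550 = 19/550
P(U=0 | obs) = 6/275 / 19/550 = 12/19
P(U=1 | obs) = 2/275 / 19/550 = 4/19
P(U=2 | obs) = 3/550 / 19/550 = 3/19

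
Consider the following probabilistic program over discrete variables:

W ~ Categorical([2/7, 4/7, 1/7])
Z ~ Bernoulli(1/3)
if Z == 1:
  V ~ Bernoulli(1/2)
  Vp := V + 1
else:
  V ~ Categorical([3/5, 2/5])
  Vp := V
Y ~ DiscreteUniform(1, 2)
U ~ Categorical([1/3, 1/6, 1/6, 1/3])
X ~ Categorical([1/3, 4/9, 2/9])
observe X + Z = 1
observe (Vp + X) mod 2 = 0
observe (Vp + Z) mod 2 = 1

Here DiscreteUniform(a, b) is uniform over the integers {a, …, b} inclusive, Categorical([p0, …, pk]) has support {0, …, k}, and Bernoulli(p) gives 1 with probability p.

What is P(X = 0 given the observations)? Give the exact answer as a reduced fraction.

P(X = 0 | obs) = 15/47

Enumerate traces; 48 have nonzero weight after conditioning:
  (W=0, Z=0, V=1, Y=1, U=0, X=1) weight 16/2835
  (W=0, Z=0, V=1, Y=1, U=1, X=1) weight 8/2835
  (W=0, Z=0, V=1, Y=1, U=2, X=1) weight 8/2835
  (W=0, Z=0, V=1, Y=1, U=3, X=1) weight 16/2835
  (W=0, Z=0, V=1, Y=2, U=0, X=1) weight 16/2835
  (W=0, Z=0, V=1, Y=2, U=1, X=1) weight 8/2835
  (W=0, Z=0, V=1, Y=2, U=2, X=1) weight 8/2835
  (W=0, Z=0, V=1, Y=2, U=3, X=1) weight 16/2835
  (W=0, Z=1, V=1, Y=1, U=0, X=0) weight 1/378
  … 39 more
Group by X:
  weight(X=0) = 1/18
  weight(X=1) = 16/135
Total weight = 1/18 + 16/135 = 47/270
P(X=0 | obs) = 1/18 / 47/270 = 15/47
P(X=1 | obs) = 16/135 / 47/270 = 32/47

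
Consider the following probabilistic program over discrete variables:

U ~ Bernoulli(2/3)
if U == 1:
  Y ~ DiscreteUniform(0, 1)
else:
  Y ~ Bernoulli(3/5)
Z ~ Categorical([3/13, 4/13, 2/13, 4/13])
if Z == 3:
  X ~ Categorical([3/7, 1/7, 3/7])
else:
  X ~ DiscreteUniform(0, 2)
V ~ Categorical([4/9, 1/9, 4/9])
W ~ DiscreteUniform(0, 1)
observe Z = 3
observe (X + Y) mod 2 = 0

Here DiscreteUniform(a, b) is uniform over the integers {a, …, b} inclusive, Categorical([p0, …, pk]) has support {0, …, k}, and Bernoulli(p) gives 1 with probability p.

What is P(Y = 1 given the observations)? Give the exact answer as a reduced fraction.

Enumerate traces; 36 have nonzero weight after conditioning:
  (U=0, Y=0, Z=3, X=0, V=0, W=0) weight 16/4095
  (U=0, Y=0, Z=3, X=0, V=0, W=1) weight 16/4095
  (U=0, Y=0, Z=3, X=0, V=1, W=0) weight 4/4095
  (U=0, Y=0, Z=3, X=0, V=1, W=1) weight 4/4095
  (U=0, Y=0, Z=3, X=0, V=2, W=0) weight 16/4095
  (U=0, Y=0, Z=3, X=0, V=2, W=1) weight 16/4095
  (U=0, Y=0, Z=3, X=2, V=0, W=0) weight 16/4095
  (U=0, Y=0, Z=3, X=2, V=0, W=1) weight 16/4095
  (U=0, Y=1, Z=3, X=1, V=0, W=0) weight 8/4095
  … 27 more
Group by Y:
  weight(Y=0) = 8/65
  weight(Y=1) = 32/1365
Total weight = 8/65 + 32/1365 = 40/273
P(Y=0 | obs) = 8/65 / 40/273 = 21/25
P(Y=1 | obs) = 32/1365 / 40/273 = 4/25

P(Y = 1 | obs) = 4/25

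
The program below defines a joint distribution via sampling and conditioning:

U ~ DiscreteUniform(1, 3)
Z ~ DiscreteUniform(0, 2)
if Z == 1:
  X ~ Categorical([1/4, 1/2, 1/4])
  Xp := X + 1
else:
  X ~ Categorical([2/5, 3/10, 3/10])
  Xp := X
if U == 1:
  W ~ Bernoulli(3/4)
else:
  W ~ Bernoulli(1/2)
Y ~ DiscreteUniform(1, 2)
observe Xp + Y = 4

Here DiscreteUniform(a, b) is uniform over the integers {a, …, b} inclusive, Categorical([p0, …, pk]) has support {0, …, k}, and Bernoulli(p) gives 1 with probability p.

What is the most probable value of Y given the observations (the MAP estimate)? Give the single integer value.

argmax_v P(Y = v | obs) = 2

Enumerate traces; 24 have nonzero weight after conditioning:
  (U=1, Z=0, X=2, W=0, Y=2) weight 1/240
  (U=1, Z=0, X=2, W=1, Y=2) weight 1/80
  (U=1, Z=1, X=1, W=0, Y=2) weight 1/144
  (U=1, Z=1, X=1, W=1, Y=2) weight 1/48
  (U=1, Z=1, X=2, W=0, Y=1) weight 1/288
  (U=1, Z=1, X=2, W=1, Y=1) weight 1/96
  (U=1, Z=2, X=2, W=0, Y=2) weight 1/240
  (U=1, Z=2, X=2, W=1, Y=2) weight 1/80
  … 16 more
Group by Y:
  weight(Y=1) = 1/24
  weight(Y=2) = 11/60
Total weight = 1/24 + 11/60 = 9/40
P(Y=1 | obs) = 1/24 / 9/40 = 5/27
P(Y=2 | obs) = 11/60 / 9/40 = 22/27
argmax = 2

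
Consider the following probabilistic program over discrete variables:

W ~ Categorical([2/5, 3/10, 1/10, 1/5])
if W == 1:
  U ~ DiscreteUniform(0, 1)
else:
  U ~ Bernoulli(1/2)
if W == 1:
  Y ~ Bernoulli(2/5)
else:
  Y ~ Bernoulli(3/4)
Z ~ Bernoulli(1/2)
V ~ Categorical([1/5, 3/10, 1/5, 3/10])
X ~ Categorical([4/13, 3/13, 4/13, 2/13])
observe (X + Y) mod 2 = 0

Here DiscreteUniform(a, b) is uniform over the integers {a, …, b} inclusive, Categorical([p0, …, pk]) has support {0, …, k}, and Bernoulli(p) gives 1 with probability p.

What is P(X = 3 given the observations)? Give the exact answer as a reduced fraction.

Enumerate traces; 256 have nonzero weight after conditioning:
  (W=0, U=0, Y=0, Z=0, V=0, X=0) weight 1/650
  (W=0, U=0, Y=0, Z=0, V=0, X=2) weight 1/650
  (W=0, U=0, Y=0, Z=0, V=1, X=0) weight 3/1300
  (W=0, U=0, Y=0, Z=0, V=1, X=2) weight 3/1300
  (W=0, U=0, Y=0, Z=0, V=2, X=0) weight 1/650
  (W=0, U=0, Y=0, Z=0, V=2, X=2) weight 1/650
  (W=0, U=0, Y=0, Z=0, V=3, X=0) weight 3/1300
  (W=0, U=0, Y=0, Z=0, V=3, X=2) weight 3/1300
  (W=0, U=0, Y=1, Z=0, V=0, X=1) weight 9/2600
  (W=0, U=0, Y=1, Z=0, V=0, X=3) weight 3/1300
  … 246 more
Group by X:
  weight(X=0) = 71/650
  weight(X=1) = 387/2600
  weight(X=2) = 71/650
  weight(X=3) = 129/1300
Total weight = 71/650 + 387/2600 + 71/650 + 129/1300 = 1213/2600
P(X=0 | obs) = 71/650 / 1213/2600 = 284/1213
P(X=1 | obs) = 387/2600 / 1213/2600 = 387/1213
P(X=2 | obs) = 71/650 / 1213/2600 = 284/1213
P(X=3 | obs) = 129/1300 / 1213/2600 = 258/1213

P(X = 3 | obs) = 258/1213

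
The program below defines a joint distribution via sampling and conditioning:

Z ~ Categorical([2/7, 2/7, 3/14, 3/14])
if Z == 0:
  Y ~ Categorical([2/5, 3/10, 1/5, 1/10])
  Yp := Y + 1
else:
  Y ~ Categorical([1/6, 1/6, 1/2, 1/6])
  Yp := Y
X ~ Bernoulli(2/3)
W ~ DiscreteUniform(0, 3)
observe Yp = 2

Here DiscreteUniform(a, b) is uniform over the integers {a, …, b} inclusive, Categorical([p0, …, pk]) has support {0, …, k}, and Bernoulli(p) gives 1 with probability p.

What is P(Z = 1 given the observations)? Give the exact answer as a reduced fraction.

P(Z = 1 | obs) = 10/31

Enumerate traces; 32 have nonzero weight after conditioning:
  (Z=0, Y=1, X=0, W=0) weight 1/140
  (Z=0, Y=1, X=0, W=1) weight 1/140
  (Z=0, Y=1, X=0, W=2) weight 1/140
  (Z=0, Y=1, X=0, W=3) weight 1/140
  (Z=0, Y=1, X=1, W=0) weight 1/70
  (Z=0, Y=1, X=1, W=1) weight 1/70
  (Z=0, Y=1, X=1, W=2) weight 1/70
  (Z=0, Y=1, X=1, W=3) weight 1/70
  (Z=1, Y=2, X=0, W=0) weight 1/84
  (Z=2, Y=2, X=0, W=0) weight 1/112
  … 22 more
Group by Z:
  weight(Z=0) = 3/35
  weight(Z=1) = 1/7
  weight(Z=2) = 3/28
  weight(Z=3) = 3/28
Total weight = 3/35 + 1/7 + 3/28 + 3/28 = 31/70
P(Z=0 | obs) = 3/35 / 31/70 = 6/31
P(Z=1 | obs) = 1/7 / 31/70 = 10/31
P(Z=2 | obs) = 3/28 / 31/70 = 15/62
P(Z=3 | obs) = 3/28 / 31/70 = 15/62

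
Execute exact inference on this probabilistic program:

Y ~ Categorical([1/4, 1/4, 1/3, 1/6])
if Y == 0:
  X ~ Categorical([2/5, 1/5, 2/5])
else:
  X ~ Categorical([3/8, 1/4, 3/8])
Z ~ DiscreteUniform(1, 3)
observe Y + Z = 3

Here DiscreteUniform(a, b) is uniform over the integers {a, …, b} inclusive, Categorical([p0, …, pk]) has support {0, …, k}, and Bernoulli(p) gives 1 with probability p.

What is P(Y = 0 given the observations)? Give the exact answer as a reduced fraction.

Enumerate traces; 9 have nonzero weight after conditioning:
  (Y=0, X=0, Z=3) weight 1/30
  (Y=0, X=1, Z=3) weight 1/60
  (Y=0, X=2, Z=3) weight 1/30
  (Y=1, X=0, Z=2) weight 1/32
  (Y=1, X=1, Z=2) weight 1/48
  (Y=1, X=2, Z=2) weight 1/32
  (Y=2, X=0, Z=1) weight 1/24
  (Y=2, X=1, Z=1) weight 1/36
  … 1 more
Group by Y:
  weight(Y=0) = 1/12
  weight(Y=1) = 1/12
  weight(Y=2) = 1/9
Total weight = 1/12 + 1/12 + 1/9 = 5/18
P(Y=0 | obs) = 1/12 / 5/18 = 3/10
P(Y=1 | obs) = 1/12 / 5/18 = 3/10
P(Y=2 | obs) = 1/9 / 5/18 = 2/5

P(Y = 0 | obs) = 3/10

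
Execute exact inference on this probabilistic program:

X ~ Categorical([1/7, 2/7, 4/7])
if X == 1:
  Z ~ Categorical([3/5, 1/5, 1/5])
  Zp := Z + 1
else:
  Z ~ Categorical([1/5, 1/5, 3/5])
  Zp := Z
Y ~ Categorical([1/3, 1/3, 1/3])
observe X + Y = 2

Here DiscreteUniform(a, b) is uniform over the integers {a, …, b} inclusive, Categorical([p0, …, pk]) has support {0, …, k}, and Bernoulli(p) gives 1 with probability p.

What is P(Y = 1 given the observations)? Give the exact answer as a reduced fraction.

P(Y = 1 | obs) = 2/7

Enumerate traces; 9 have nonzero weight after conditioning:
  (X=0, Z=0, Y=2) weight 1/105
  (X=0, Z=1, Y=2) weight 1/105
  (X=0, Z=2, Y=2) weight 1/35
  (X=1, Z=0, Y=1) weight 2/35
  (X=1, Z=1, Y=1) weight 2/105
  (X=1, Z=2, Y=1) weight 2/105
  (X=2, Z=0, Y=0) weight 4/105
  (X=2, Z=1, Y=0) weight 4/105
  … 1 more
Group by Y:
  weight(Y=0) = 4/21
  weight(Y=1) = 2/21
  weight(Y=2) = 1/21
Total weight = 4/21 + 2/21 + 1/21 = 1/3
P(Y=0 | obs) = 4/21 / 1/3 = 4/7
P(Y=1 | obs) = 2/21 / 1/3 = 2/7
P(Y=2 | obs) = 1/21 / 1/3 = 1/7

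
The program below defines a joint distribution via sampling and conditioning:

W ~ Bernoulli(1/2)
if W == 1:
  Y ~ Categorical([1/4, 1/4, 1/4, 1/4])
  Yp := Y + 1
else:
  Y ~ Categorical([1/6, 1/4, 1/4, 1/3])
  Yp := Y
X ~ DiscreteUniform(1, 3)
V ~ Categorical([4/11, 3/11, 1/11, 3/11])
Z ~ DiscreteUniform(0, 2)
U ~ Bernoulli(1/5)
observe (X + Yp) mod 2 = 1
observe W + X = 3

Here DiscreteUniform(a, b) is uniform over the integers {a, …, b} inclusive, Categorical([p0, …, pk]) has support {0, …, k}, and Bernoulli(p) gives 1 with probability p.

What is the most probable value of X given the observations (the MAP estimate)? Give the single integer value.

argmax_v P(X = v | obs) = 2

Enumerate traces; 96 have nonzero weight after conditioning:
  (W=0, Y=0, X=3, V=0, Z=0, U=0) weight 4/1485
  (W=0, Y=0, X=3, V=0, Z=0, U=1) weight 1/1485
  (W=0, Y=0, X=3, V=0, Z=1, U=0) weight 4/1485
  (W=0, Y=0, X=3, V=0, Z=1, U=1) weight 1/1485
  (W=0, Y=0, X=3, V=0, Z=2, U=0) weight 4/1485
  (W=0, Y=0, X=3, V=0, Z=2, U=1) weight 1/1485
  (W=0, Y=0, X=3, V=1, Z=0, U=0) weight 1/495
  (W=0, Y=0, X=3, V=1, Z=0, U=1) weight 1/1980
  (W=1, Y=0, X=2, V=0, Z=0, U=0) weight 2/495
  … 87 more
Group by X:
  weight(X=2) = 1/12
  weight(X=3) = 5/72
Total weight = 1/12 + 5/72 = 11/72
P(X=2 | obs) = 1/12 / 11/72 = 6/11
P(X=3 | obs) = 5/72 / 11/72 = 5/11
argmax = 2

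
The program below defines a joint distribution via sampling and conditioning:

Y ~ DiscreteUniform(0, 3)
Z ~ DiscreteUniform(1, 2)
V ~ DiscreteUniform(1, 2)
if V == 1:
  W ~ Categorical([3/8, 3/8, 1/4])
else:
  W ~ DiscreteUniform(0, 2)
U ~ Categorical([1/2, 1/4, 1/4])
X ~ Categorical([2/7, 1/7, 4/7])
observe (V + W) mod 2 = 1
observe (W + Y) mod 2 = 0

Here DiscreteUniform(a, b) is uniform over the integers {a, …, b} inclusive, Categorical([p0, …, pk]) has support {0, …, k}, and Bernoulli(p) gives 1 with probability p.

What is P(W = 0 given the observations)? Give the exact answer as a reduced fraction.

Enumerate traces; 108 have nonzero weight after conditioning:
  (Y=0, Z=1, V=1, W=0, U=0, X=0) weight 3/896
  (Y=0, Z=1, V=1, W=0, U=0, X=1) weight 3/1792
  (Y=0, Z=1, V=1, W=0, U=0, X=2) weight 3/448
  (Y=0, Z=1, V=1, W=0, U=1, X=0) weight 3/1792
  (Y=0, Z=1, V=1, W=0, U=1, X=1) weight 3/3584
  (Y=0, Z=1, V=1, W=0, U=1, X=2) weight 3/896
  (Y=0, Z=1, V=1, W=0, U=2, X=0) weight 3/1792
  (Y=0, Z=1, V=1, W=0, U=2, X=1) weight 3/3584
  (Y=0, Z=1, V=1, W=2, U=0, X=0) weight 1/448
  (Y=1, Z=1, V=2, W=1, U=0, X=0) weight 1/336
  … 98 more
Group by W:
  weight(W=0) = 3/32
  weight(W=1) = 1/12
  weight(W=2) = 1/16
Total weight = 3/32 + 1/12 + 1/16 = 23/96
P(W=0 | obs) = 3/32 / 23/96 = 9/23
P(W=1 | obs) = 1/12 / 23/96 = 8/23
P(W=2 | obs) = 1/16 / 23/96 = 6/23

P(W = 0 | obs) = 9/23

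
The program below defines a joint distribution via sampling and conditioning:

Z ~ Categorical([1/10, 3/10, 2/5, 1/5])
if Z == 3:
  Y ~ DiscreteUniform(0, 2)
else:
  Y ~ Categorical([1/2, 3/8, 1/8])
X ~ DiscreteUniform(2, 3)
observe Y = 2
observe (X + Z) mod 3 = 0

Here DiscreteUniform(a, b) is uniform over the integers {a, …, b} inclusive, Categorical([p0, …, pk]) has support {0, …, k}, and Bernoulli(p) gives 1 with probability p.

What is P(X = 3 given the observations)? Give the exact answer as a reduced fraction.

Enumerate traces; 3 have nonzero weight after conditioning:
  (Z=0, Y=2, X=3) weight 1/160
  (Z=1, Y=2, X=2) weight 3/160
  (Z=3, Y=2, X=3) weight 1/30
Group by X:
  weight(X=2) = 3/160
  weight(X=3) = 19/480
Total weight = 3/160 + 19/480 = 7/120
P(X=2 | obs) = 3/160 / 7/120 = 9/28
P(X=3 | obs) = 19/480 / 7/120 = 19/28

P(X = 3 | obs) = 19/28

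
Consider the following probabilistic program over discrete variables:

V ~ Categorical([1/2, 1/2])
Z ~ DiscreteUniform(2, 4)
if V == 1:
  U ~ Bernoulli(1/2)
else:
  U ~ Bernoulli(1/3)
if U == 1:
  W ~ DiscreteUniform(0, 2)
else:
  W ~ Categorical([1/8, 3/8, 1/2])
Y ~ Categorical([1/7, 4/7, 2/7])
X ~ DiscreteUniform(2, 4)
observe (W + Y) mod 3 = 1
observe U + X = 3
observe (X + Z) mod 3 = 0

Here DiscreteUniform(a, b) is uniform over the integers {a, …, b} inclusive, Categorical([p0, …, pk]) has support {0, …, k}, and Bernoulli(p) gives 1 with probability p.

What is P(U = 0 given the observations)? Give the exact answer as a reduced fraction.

Enumerate traces; 12 have nonzero weight after conditioning:
  (V=0, Z=3, U=0, W=0, Y=1, X=3) weight 1/378
  (V=0, Z=3, U=0, W=1, Y=0, X=3) weight 1/504
  (V=0, Z=3, U=0, W=2, Y=2, X=3) weight 1/189
  (V=0, Z=4, U=1, W=0, Y=1, X=2) weight 2/567
  (V=0, Z=4, U=1, W=1, Y=0, X=2) weight 1/1134
  (V=0, Z=4, U=1, W=2, Y=2, X=2) weight 1/567
  (V=1, Z=3, U=0, W=0, Y=1, X=3) weight 1/504
  (V=1, Z=3, U=0, W=1, Y=0, X=3) weight 1/672
  … 4 more
Group by U:
  weight(U=0) = 5/288
  weight(U=1) = 5/324
Total weight = 5/288 + 5/324 = 85/2592
P(U=0 | obs) = 5/288 / 85/2592 = 9/17
P(U=1 | obs) = 5/324 / 85/2592 = 8/17

P(U = 0 | obs) = 9/17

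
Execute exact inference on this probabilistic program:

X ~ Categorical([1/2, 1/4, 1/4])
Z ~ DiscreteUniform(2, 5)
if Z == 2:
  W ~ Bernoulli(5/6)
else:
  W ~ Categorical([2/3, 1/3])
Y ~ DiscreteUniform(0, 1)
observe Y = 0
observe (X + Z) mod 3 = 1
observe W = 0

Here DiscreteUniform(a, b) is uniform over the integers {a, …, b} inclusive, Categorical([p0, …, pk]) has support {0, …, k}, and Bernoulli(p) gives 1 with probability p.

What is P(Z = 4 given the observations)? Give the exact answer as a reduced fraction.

Enumerate traces; 4 have nonzero weight after conditioning:
  (X=0, Z=4, W=0, Y=0) weight 1/24
  (X=1, Z=3, W=0, Y=0) weight 1/48
  (X=2, Z=2, W=0, Y=0) weight 1/192
  (X=2, Z=5, W=0, Y=0) weight 1/48
Group by Z:
  weight(Z=2) = 1/192
  weight(Z=3) = 1/48
  weight(Z=4) = 1/24
  weight(Z=5) = 1/48
Total weight = 1/192 + 1/48 + 1/24 + 1/48 = 17/192
P(Z=2 | obs) = 1/192 / 17/192 = 1/17
P(Z=3 | obs) = 1/48 / 17/192 = 4/17
P(Z=4 | obs) = 1/24 / 17/192 = 8/17
P(Z=5 | obs) = 1/48 / 17/192 = 4/17

P(Z = 4 | obs) = 8/17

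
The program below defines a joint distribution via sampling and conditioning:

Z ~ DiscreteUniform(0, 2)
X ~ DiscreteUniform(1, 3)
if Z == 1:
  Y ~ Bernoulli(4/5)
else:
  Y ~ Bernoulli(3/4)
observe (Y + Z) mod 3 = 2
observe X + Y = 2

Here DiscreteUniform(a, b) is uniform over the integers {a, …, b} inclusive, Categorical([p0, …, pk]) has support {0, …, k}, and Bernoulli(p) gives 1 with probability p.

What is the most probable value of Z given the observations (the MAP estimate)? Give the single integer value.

argmax_v P(Z = v | obs) = 1

Enumerate traces; 2 have nonzero weight after conditioning:
  (Z=1, X=1, Y=1) weight 4/45
  (Z=2, X=2, Y=0) weight 1/36
Group by Z:
  weight(Z=1) = 4/45
  weight(Z=2) = 1/36
Total weight = 4/45 + 1/36 = 7/60
P(Z=1 | obs) = 4/45 / 7/60 = 16/21
P(Z=2 | obs) = 1/36 / 7/60 = 5/21
argmax = 1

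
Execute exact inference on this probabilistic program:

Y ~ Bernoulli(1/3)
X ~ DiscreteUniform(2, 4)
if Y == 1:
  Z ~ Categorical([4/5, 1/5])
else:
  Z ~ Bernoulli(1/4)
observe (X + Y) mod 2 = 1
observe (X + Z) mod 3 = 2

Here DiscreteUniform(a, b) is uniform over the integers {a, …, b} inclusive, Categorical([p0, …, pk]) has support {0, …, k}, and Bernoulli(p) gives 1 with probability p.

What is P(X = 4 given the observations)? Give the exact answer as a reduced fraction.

Enumerate traces; 2 have nonzero weight after conditioning:
  (Y=1, X=2, Z=0) weight 4/45
  (Y=1, X=4, Z=1) weight 1/45
Group by X:
  weight(X=2) = 4/45
  weight(X=4) = 1/45
Total weight = 4/45 + 1/45 = 1/9
P(X=2 | obs) = 4/45 / 1/9 = 4/5
P(X=4 | obs) = 1/45 / 1/9 = 1/5

P(X = 4 | obs) = 1/5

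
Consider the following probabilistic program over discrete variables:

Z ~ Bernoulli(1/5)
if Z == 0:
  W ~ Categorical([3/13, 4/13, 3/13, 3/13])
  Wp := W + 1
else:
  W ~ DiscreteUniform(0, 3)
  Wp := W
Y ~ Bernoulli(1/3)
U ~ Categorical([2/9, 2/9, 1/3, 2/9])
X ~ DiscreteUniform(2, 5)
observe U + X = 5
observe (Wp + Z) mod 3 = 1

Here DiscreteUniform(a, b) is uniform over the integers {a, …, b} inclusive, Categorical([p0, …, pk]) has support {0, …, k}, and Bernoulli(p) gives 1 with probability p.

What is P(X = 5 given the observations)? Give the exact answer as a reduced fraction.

P(X = 5 | obs) = 2/9

Enumerate traces; 32 have nonzero weight after conditioning:
  (Z=0, W=0, Y=0, U=0, X=5) weight 4/585
  (Z=0, W=0, Y=0, U=1, X=4) weight 4/585
  (Z=0, W=0, Y=0, U=2, X=3) weight 2/195
  (Z=0, W=0, Y=0, U=3, X=2) weight 4/585
  (Z=0, W=0, Y=1, U=0, X=5) weight 2/585
  (Z=0, W=0, Y=1, U=1, X=4) weight 2/585
  (Z=0, W=0, Y=1, U=2, X=3) weight 1/195
  (Z=0, W=0, Y=1, U=3, X=2) weight 2/585
  … 24 more
Group by X:
  weight(X=2) = 61/2340
  weight(X=3) = 61/1560
  weight(X=4) = 61/2340
  weight(X=5) = 61/2340
Total weight = 61/2340 + 61/1560 + 61/2340 + 61/2340 = 61/520
P(X=2 | obs) = 61/2340 / 61/520 = 2/9
P(X=3 | obs) = 61/1560 / 61/520 = 1/3
P(X=4 | obs) = 61/2340 / 61/520 = 2/9
P(X=5 | obs) = 61/2340 / 61/520 = 2/9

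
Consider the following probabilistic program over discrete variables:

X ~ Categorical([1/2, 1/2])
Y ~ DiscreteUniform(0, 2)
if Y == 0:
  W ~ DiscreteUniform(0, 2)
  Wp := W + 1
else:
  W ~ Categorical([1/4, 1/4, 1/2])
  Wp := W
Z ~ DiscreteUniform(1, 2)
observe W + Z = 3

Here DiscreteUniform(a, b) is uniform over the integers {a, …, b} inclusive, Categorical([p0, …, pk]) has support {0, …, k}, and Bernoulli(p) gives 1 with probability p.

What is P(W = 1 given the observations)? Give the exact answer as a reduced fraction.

P(W = 1 | obs) = 5/13

Enumerate traces; 12 have nonzero weight after conditioning:
  (X=0, Y=0, W=1, Z=2) weight 1/36
  (X=0, Y=0, W=2, Z=1) weight 1/36
  (X=0, Y=1, W=1, Z=2) weight 1/48
  (X=0, Y=1, W=2, Z=1) weight 1/24
  (X=0, Y=2, W=1, Z=2) weight 1/48
  (X=0, Y=2, W=2, Z=1) weight 1/24
  (X=1, Y=0, W=1, Z=2) weight 1/36
  (X=1, Y=0, W=2, Z=1) weight 1/36
  … 4 more
Group by W:
  weight(W=1) = 5/36
  weight(W=2) = 2/9
Total weight = 5/36 + 2/9 = 13/36
P(W=1 | obs) = 5/36 / 13/36 = 5/13
P(W=2 | obs) = 2/9 / 13/36 = 8/13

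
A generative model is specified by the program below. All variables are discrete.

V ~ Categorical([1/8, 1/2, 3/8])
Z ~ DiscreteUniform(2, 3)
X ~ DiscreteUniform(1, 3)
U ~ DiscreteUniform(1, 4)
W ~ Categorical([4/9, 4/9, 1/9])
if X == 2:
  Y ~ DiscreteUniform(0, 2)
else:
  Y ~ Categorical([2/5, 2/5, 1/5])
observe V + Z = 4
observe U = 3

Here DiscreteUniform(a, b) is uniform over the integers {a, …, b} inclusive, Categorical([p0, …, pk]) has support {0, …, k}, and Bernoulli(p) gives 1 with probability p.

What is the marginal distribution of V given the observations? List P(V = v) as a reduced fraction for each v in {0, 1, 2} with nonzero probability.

P(V=1) = 4/7, P(V=2) = 3/7

Enumerate traces; 54 have nonzero weight after conditioning:
  (V=1, Z=3, X=1, U=3, W=0, Y=0) weight 1/270
  (V=1, Z=3, X=1, U=3, W=0, Y=1) weight 1/270
  (V=1, Z=3, X=1, U=3, W=0, Y=2) weight 1/540
  (V=1, Z=3, X=1, U=3, W=1, Y=0) weight 1/270
  (V=1, Z=3, X=1, U=3, W=1, Y=1) weight 1/270
  (V=1, Z=3, X=1, U=3, W=1, Y=2) weight 1/540
  (V=1, Z=3, X=1, U=3, W=2, Y=0) weight 1/1080
  (V=1, Z=3, X=1, U=3, W=2, Y=1) weight 1/1080
  (V=2, Z=2, X=1, U=3, W=0, Y=0) weight 1/360
  … 45 more
Group by V:
  weight(V=1) = 1/16
  weight(V=2) = 3/64
Total weight = 1/16 + 3/64 = 7/64
P(V=1 | obs) = 1/16 / 7/64 = 4/7
P(V=2 | obs) = 3/64 / 7/64 = 3/7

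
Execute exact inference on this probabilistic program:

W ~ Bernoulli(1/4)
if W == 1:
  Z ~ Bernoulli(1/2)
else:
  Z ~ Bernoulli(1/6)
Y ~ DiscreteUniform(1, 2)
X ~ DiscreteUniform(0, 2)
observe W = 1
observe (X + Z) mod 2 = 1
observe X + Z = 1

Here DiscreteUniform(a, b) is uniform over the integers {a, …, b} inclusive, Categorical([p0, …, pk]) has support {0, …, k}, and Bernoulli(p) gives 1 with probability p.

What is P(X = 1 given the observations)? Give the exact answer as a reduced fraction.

P(X = 1 | obs) = 1/2

Enumerate traces; 4 have nonzero weight after conditioning:
  (W=1, Z=0, Y=1, X=1) weight 1/48
  (W=1, Z=0, Y=2, X=1) weight 1/48
  (W=1, Z=1, Y=1, X=0) weight 1/48
  (W=1, Z=1, Y=2, X=0) weight 1/48
Group by X:
  weight(X=0) = 1/24
  weight(X=1) = 1/24
Total weight = 1/24 + 1/24 = 1/12
P(X=0 | obs) = 1/24 / 1/12 = 1/2
P(X=1 | obs) = 1/24 / 1/12 = 1/2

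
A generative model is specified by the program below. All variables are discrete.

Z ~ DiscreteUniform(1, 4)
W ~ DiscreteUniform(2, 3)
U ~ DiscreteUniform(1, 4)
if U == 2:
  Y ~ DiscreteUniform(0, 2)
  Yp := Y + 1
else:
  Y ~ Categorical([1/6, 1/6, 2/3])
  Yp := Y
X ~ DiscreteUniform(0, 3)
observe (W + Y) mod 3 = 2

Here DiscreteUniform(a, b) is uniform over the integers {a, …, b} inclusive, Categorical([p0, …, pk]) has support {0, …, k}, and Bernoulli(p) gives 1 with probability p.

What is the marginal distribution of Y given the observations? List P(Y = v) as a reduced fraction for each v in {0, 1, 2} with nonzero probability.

Enumerate traces; 128 have nonzero weight after conditioning:
  (Z=1, W=2, U=1, Y=0, X=0) weight 1/768
  (Z=1, W=2, U=1, Y=0, X=1) weight 1/768
  (Z=1, W=2, U=1, Y=0, X=2) weight 1/768
  (Z=1, W=2, U=1, Y=0, X=3) weight 1/768
  (Z=1, W=2, U=2, Y=0, X=0) weight 1/384
  (Z=1, W=2, U=2, Y=0, X=1) weight 1/384
  (Z=1, W=2, U=2, Y=0, X=2) weight 1/384
  (Z=1, W=2, U=2, Y=0, X=3) weight 1/384
  (Z=1, W=3, U=1, Y=2, X=0) weight 1/192
  … 119 more
Group by Y:
  weight(Y=0) = 5/48
  weight(Y=2) = 7/24
Total weight = 5/48 + 7/24 = 19/48
P(Y=0 | obs) = 5/48 / 19/48 = 5/19
P(Y=2 | obs) = 7/24 / 19/48 = 14/19

P(Y=0) = 5/19, P(Y=2) = 14/19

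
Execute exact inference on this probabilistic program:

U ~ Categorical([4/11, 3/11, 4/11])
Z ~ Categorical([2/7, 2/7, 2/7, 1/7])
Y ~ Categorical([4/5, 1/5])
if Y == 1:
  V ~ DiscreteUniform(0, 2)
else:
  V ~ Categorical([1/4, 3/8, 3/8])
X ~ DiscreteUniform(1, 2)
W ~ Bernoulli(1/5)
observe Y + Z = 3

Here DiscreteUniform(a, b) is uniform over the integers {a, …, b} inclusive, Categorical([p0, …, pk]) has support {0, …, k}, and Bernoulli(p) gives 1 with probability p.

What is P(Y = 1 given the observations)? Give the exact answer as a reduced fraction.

P(Y = 1 | obs) = 1/3

Enumerate traces; 72 have nonzero weight after conditioning:
  (U=0, Z=2, Y=1, V=0, X=1, W=0) weight 16/5775
  (U=0, Z=2, Y=1, V=0, X=1, W=1) weight 4/5775
  (U=0, Z=2, Y=1, V=0, X=2, W=0) weight 16/5775
  (U=0, Z=2, Y=1, V=0, X=2, W=1) weight 4/5775
  (U=0, Z=2, Y=1, V=1, X=1, W=0) weight 16/5775
  (U=0, Z=2, Y=1, V=1, X=1, W=1) weight 4/5775
  (U=0, Z=2, Y=1, V=1, X=2, W=0) weight 16/5775
  (U=0, Z=2, Y=1, V=1, X=2, W=1) weight 4/5775
  (U=0, Z=3, Y=0, V=0, X=1, W=0) weight 8/1925
  … 63 more
Group by Y:
  weight(Y=0) = 4/35
  weight(Y=1) = 2/35
Total weight = 4/35 + 2/35 = 6/35
P(Y=0 | obs) = 4/35 / 6/35 = 2/3
P(Y=1 | obs) = 2/35 / 6/35 = 1/3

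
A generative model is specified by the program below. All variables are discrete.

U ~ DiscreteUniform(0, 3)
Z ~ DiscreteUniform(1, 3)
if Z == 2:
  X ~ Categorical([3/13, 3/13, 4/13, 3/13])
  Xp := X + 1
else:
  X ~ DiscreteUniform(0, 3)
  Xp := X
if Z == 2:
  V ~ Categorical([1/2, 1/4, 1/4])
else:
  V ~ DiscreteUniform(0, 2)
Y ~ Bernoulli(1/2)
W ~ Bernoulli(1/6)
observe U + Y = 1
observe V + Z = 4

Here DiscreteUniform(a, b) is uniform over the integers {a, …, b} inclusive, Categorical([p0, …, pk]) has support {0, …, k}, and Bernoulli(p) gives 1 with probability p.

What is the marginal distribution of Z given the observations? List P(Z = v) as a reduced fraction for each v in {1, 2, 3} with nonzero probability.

Enumerate traces; 32 have nonzero weight after conditioning:
  (U=0, Z=2, X=0, V=2, Y=1, W=0) weight 5/2496
  (U=0, Z=2, X=0, V=2, Y=1, W=1) weight 1/2496
  (U=0, Z=2, X=1, V=2, Y=1, W=0) weight 5/2496
  (U=0, Z=2, X=1, V=2, Y=1, W=1) weight 1/2496
  (U=0, Z=2, X=2, V=2, Y=1, W=0) weight 5/1872
  (U=0, Z=2, X=2, V=2, Y=1, W=1) weight 1/1872
  (U=0, Z=2, X=3, V=2, Y=1, W=0) weight 5/2496
  (U=0, Z=2, X=3, V=2, Y=1, W=1) weight 1/2496
  (U=0, Z=3, X=0, V=1, Y=1, W=0) weight 5/1728
  … 23 more
Group by Z:
  weight(Z=2) = 1/48
  weight(Z=3) = 1/36
Total weight = 1/48 + 1/36 = 7/144
P(Z=2 | obs) = 1/48 / 7/144 = 3/7
P(Z=3 | obs) = 1/36 / 7/144 = 4/7

P(Z=2) = 3/7, P(Z=3) = 4/7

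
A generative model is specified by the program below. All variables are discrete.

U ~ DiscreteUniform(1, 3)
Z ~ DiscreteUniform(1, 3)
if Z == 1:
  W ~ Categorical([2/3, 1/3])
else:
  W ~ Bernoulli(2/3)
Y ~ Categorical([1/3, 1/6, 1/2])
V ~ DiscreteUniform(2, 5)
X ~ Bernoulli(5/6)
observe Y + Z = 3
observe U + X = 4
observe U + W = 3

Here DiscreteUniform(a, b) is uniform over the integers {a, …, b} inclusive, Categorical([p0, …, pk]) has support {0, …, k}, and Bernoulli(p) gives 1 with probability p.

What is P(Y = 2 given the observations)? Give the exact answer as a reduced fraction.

Enumerate traces; 12 have nonzero weight after conditioning:
  (U=3, Z=1, W=0, Y=2, V=2, X=1) weight 5/648
  (U=3, Z=1, W=0, Y=2, V=3, X=1) weight 5/648
  (U=3, Z=1, W=0, Y=2, V=4, X=1) weight 5/648
  (U=3, Z=1, W=0, Y=2, V=5, X=1) weight 5/648
  (U=3, Z=2, W=0, Y=1, V=2, X=1) weight 5/3888
  (U=3, Z=2, W=0, Y=1, V=3, X=1) weight 5/3888
  (U=3, Z=2, W=0, Y=1, V=4, X=1) weight 5/3888
  (U=3, Z=2, W=0, Y=1, V=5, X=1) weight 5/3888
  (U=3, Z=3, W=0, Y=0, V=2, X=1) weight 5/1944
  … 3 more
Group by Y:
  weight(Y=0) = 5/486
  weight(Y=1) = 5/972
  weight(Y=2) = 5/162
Total weight = 5/486 + 5/972 + 5/162 = 5/108
P(Y=0 | obs) = 5/486 / 5/108 = 2/9
P(Y=1 | obs) = 5/972 / 5/108 = 1/9
P(Y=2 | obs) = 5/162 / 5/108 = 2/3

P(Y = 2 | obs) = 2/3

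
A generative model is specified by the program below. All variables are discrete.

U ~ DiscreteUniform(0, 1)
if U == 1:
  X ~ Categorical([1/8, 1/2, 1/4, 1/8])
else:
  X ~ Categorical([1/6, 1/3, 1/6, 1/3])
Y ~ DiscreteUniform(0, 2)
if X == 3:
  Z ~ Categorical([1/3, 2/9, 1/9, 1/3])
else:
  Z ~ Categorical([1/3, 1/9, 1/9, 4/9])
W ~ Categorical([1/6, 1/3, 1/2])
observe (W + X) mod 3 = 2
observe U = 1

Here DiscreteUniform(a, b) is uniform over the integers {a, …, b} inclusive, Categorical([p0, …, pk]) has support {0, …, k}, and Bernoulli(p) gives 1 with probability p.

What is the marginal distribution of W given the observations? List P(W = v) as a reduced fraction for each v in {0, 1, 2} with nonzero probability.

P(W=0) = 1/8, P(W=1) = 1/2, P(W=2) = 3/8

Enumerate traces; 48 have nonzero weight after conditioning:
  (U=1, X=0, Y=0, Z=0, W=2) weight 1/288
  (U=1, X=0, Y=0, Z=1, W=2) weight 1/864
  (U=1, X=0, Y=0, Z=2, W=2) weight 1/864
  (U=1, X=0, Y=0, Z=3, W=2) weight 1/216
  (U=1, X=0, Y=1, Z=0, W=2) weight 1/288
  (U=1, X=0, Y=1, Z=1, W=2) weight 1/864
  (U=1, X=0, Y=1, Z=2, W=2) weight 1/864
  (U=1, X=0, Y=1, Z=3, W=2) weight 1/216
  (U=1, X=1, Y=0, Z=0, W=1) weight 1/108
  (U=1, X=2, Y=0, Z=0, W=0) weight 1/432
  … 38 more
Group by W:
  weight(W=0) = 1/48
  weight(W=1) = 1/12
  weight(W=2) = 1/16
Total weight = 1/48 + 1/12 + 1/16 = 1/6
P(W=0 | obs) = 1/48 / 1/6 = 1/8
P(W=1 | obs) = 1/12 / 1/6 = 1/2
P(W=2 | obs) = 1/16 / 1/6 = 3/8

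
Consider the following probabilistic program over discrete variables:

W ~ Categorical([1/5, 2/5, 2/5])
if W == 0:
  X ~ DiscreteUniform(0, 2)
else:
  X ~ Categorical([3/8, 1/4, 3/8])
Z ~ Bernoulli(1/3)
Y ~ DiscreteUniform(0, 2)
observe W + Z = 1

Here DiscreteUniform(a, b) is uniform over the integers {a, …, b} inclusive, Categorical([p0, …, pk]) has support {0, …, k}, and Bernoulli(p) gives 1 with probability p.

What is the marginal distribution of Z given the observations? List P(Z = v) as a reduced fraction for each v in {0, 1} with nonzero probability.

P(Z=0) = 4/5, P(Z=1) = 1/5

Enumerate traces; 18 have nonzero weight after conditioning:
  (W=0, X=0, Z=1, Y=0) weight 1/135
  (W=0, X=0, Z=1, Y=1) weight 1/135
  (W=0, X=0, Z=1, Y=2) weight 1/135
  (W=0, X=1, Z=1, Y=0) weight 1/135
  (W=0, X=1, Z=1, Y=1) weight 1/135
  (W=0, X=1, Z=1, Y=2) weight 1/135
  (W=0, X=2, Z=1, Y=0) weight 1/135
  (W=0, X=2, Z=1, Y=1) weight 1/135
  (W=1, X=0, Z=0, Y=0) weight 1/30
  … 9 more
Group by Z:
  weight(Z=0) = 4/15
  weight(Z=1) = 1/15
Total weight = 4/15 + 1/15 = 1/3
P(Z=0 | obs) = 4/15 / 1/3 = 4/5
P(Z=1 | obs) = 1/15 / 1/3 = 1/5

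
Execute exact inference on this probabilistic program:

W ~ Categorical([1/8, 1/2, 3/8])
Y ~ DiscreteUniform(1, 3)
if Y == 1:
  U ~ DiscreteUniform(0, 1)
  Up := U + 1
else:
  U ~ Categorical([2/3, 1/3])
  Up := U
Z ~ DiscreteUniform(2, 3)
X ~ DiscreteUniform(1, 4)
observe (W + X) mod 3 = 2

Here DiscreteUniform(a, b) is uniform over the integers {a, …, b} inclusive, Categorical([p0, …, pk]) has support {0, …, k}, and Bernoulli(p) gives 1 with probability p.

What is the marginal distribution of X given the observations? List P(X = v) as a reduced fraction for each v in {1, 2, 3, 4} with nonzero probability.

P(X=1) = 1/3, P(X=2) = 1/12, P(X=3) = 1/4, P(X=4) = 1/3

Enumerate traces; 48 have nonzero weight after conditioning:
  (W=0, Y=1, U=0, Z=2, X=2) weight 1/384
  (W=0, Y=1, U=0, Z=3, X=2) weight 1/384
  (W=0, Y=1, U=1, Z=2, X=2) weight 1/384
  (W=0, Y=1, U=1, Z=3, X=2) weight 1/384
  (W=0, Y=2, U=0, Z=2, X=2) weight 1/288
  (W=0, Y=2, U=0, Z=3, X=2) weight 1/288
  (W=0, Y=2, U=1, Z=2, X=2) weight 1/576
  (W=0, Y=2, U=1, Z=3, X=2) weight 1/576
  (W=1, Y=1, U=0, Z=2, X=1) weight 1/96
  (W=1, Y=1, U=0, Z=2, X=4) weight 1/96
  … 38 more
Group by X:
  weight(X=1) = 1/8
  weight(X=2) = 1/32
  weight(X=3) = 3/32
  weight(X=4) = 1/8
Total weight = 1/8 + 1/32 + 3/32 + 1/8 = 3/8
P(X=1 | obs) = 1/8 / 3/8 = 1/3
P(X=2 | obs) = 1/32 / 3/8 = 1/12
P(X=3 | obs) = 3/32 / 3/8 = 1/4
P(X=4 | obs) = 1/8 / 3/8 = 1/3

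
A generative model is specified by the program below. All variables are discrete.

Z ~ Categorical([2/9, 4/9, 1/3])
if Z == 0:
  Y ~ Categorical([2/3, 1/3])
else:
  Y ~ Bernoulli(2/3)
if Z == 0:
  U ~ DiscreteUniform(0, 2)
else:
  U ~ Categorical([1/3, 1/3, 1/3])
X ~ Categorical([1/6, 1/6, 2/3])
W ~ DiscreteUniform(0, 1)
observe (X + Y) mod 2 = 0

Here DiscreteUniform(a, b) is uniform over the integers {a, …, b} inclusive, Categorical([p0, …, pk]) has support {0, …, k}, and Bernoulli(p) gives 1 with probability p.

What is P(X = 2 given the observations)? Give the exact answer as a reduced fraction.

P(X = 2 | obs) = 44/71

Enumerate traces; 54 have nonzero weight after conditioning:
  (Z=0, Y=0, U=0, X=0, W=0) weight 1/243
  (Z=0, Y=0, U=0, X=0, W=1) weight 1/243
  (Z=0, Y=0, U=0, X=2, W=0) weight 4/243
  (Z=0, Y=0, U=0, X=2, W=1) weight 4/243
  (Z=0, Y=0, U=1, X=0, W=0) weight 1/243
  (Z=0, Y=0, U=1, X=0, W=1) weight 1/243
  (Z=0, Y=0, U=1, X=2, W=0) weight 4/243
  (Z=0, Y=0, U=1, X=2, W=1) weight 4/243
  (Z=0, Y=1, U=0, X=1, W=0) weight 1/486
  … 45 more
Group by X:
  weight(X=0) = 11/162
  weight(X=1) = 8/81
  weight(X=2) = 22/81
Total weight = 11/162 + 8/81 + 22/81 = 71/162
P(X=0 | obs) = 11/162 / 71/162 = 11/71
P(X=1 | obs) = 8/81 / 71/162 = 16/71
P(X=2 | obs) = 22/81 / 71/162 = 44/71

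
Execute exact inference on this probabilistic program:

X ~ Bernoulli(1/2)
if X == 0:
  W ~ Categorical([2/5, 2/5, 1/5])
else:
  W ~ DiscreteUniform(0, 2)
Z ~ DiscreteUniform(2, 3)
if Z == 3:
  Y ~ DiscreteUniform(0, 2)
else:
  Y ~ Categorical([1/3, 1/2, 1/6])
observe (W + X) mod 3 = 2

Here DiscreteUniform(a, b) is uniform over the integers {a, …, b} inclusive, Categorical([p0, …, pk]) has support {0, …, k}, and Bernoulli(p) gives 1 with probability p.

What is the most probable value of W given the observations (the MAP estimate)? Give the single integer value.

Enumerate traces; 12 have nonzero weight after conditioning:
  (X=0, W=2, Z=2, Y=0) weight 1/60
  (X=0, W=2, Z=2, Y=1) weight 1/40
  (X=0, W=2, Z=2, Y=2) weight 1/120
  (X=0, W=2, Z=3, Y=0) weight 1/60
  (X=0, W=2, Z=3, Y=1) weight 1/60
  (X=0, W=2, Z=3, Y=2) weight 1/60
  (X=1, W=1, Z=2, Y=0) weight 1/36
  (X=1, W=1, Z=2, Y=1) weight 1/24
  … 4 more
Group by W:
  weight(W=1) = 1/6
  weight(W=2) = 1/10
Total weight = 1/6 + 1/10 = 4/15
P(W=1 | obs) = 1/6 / 4/15 = 5/8
P(W=2 | obs) = 1/10 / 4/15 = 3/8
argmax = 1

argmax_v P(W = v | obs) = 1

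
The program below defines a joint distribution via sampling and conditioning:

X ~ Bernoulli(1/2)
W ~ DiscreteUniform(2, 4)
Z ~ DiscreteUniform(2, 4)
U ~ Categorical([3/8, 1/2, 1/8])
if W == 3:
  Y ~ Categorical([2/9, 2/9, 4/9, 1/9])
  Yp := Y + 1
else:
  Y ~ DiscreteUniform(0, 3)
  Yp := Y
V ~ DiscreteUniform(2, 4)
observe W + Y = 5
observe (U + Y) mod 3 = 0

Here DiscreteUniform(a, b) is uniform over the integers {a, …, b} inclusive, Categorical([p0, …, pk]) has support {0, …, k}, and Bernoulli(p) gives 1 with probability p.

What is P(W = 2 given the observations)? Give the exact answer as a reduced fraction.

P(W = 2 | obs) = 27/100

Enumerate traces; 54 have nonzero weight after conditioning:
  (X=0, W=2, Z=2, U=0, Y=3, V=2) weight 1/576
  (X=0, W=2, Z=2, U=0, Y=3, V=3) weight 1/576
  (X=0, W=2, Z=2, U=0, Y=3, V=4) weight 1/576
  (X=0, W=2, Z=3, U=0, Y=3, V=2) weight 1/576
  (X=0, W=2, Z=3, U=0, Y=3, V=3) weight 1/576
  (X=0, W=2, Z=3, U=0, Y=3, V=4) weight 1/576
  (X=0, W=2, Z=4, U=0, Y=3, V=2) weight 1/576
  (X=0, W=2, Z=4, U=0, Y=3, V=3) weight 1/576
  (X=0, W=3, Z=2, U=1, Y=2, V=2) weight 1/243
  (X=0, W=4, Z=2, U=2, Y=1, V=2) weight 1/1728
  … 44 more
Group by W:
  weight(W=2) = 1/32
  weight(W=3) = 2/27
  weight(W=4) = 1/96
Total weight = 1/32 + 2/27 + 1/96 = 25/216
P(W=2 | obs) = 1/32 / 25/216 = 27/100
P(W=3 | obs) = 2/27 / 25/216 = 16/25
P(W=4 | obs) = 1/96 / 25/216 = 9/100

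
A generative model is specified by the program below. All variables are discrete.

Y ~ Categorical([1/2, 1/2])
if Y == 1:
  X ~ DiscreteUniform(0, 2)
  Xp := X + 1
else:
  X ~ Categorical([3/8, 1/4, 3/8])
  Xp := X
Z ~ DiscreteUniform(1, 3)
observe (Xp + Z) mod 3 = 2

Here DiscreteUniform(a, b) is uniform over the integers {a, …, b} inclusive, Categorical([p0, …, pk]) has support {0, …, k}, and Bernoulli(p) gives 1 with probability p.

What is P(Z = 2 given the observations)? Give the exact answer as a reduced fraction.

P(Z = 2 | obs) = 17/48

Enumerate traces; 6 have nonzero weight after conditioning:
  (Y=0, X=0, Z=2) weight 1/16
  (Y=0, X=1, Z=1) weight 1/24
  (Y=0, X=2, Z=3) weight 1/16
  (Y=1, X=0, Z=1) weight 1/18
  (Y=1, X=1, Z=3) weight 1/18
  (Y=1, X=2, Z=2) weight 1/18
Group by Z:
  weight(Z=1) = 7/72
  weight(Z=2) = 17/144
  weight(Z=3) = 17/144
Total weight = 7/72 + 17/144 + 17/144 = 1/3
P(Z=1 | obs) = 7/72 / 1/3 = 7/24
P(Z=2 | obs) = 17/144 / 1/3 = 17/48
P(Z=3 | obs) = 17/144 / 1/3 = 17/48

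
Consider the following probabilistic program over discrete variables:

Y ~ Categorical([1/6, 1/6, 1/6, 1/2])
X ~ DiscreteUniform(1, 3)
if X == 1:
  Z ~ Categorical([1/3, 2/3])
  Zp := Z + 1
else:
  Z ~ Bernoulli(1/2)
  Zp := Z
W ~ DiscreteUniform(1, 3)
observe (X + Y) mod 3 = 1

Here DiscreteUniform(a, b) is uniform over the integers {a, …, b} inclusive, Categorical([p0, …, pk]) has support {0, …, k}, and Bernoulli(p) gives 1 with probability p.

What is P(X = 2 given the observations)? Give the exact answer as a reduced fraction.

Enumerate traces; 24 have nonzero weight after conditioning:
  (Y=0, X=1, Z=0, W=1) weight 1/162
  (Y=0, X=1, Z=0, W=2) weight 1/162
  (Y=0, X=1, Z=0, W=3) weight 1/162
  (Y=0, X=1, Z=1, W=1) weight 1/81
  (Y=0, X=1, Z=1, W=2) weight 1/81
  (Y=0, X=1, Z=1, W=3) weight 1/81
  (Y=1, X=3, Z=0, W=1) weight 1/108
  (Y=1, X=3, Z=0, W=2) weight 1/108
  (Y=2, X=2, Z=0, W=1) weight 1/108
  … 15 more
Group by X:
  weight(X=1) = 2/9
  weight(X=2) = 1/18
  weight(X=3) = 1/18
Total weight = 2/9 + 1/18 + 1/18 = 1/3
P(X=1 | obs) = 2/9 / 1/3 = 2/3
P(X=2 | obs) = 1/18 / 1/3 = 1/6
P(X=3 | obs) = 1/18 / 1/3 = 1/6

P(X = 2 | obs) = 1/6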